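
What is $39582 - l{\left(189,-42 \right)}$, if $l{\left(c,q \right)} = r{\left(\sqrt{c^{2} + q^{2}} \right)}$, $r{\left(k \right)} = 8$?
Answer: $39574$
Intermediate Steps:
$l{\left(c,q \right)} = 8$
$39582 - l{\left(189,-42 \right)} = 39582 - 8 = 39574$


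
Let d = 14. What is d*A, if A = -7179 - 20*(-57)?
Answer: -84546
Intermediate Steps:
A = -6039 (A = -7179 - 1*(-1140) = -7179 + 1140 = -6039)
d*A = 14*(-6039) = -84546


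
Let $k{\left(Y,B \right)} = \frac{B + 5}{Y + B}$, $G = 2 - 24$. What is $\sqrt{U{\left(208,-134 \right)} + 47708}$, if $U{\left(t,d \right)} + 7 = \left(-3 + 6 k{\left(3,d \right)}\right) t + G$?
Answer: $\frac{\sqrt{828600807}}{131} \approx 219.74$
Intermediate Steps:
$G = -22$ ($G = 2 - 24 = -22$)
$k{\left(Y,B \right)} = \frac{5 + B}{B + Y}$
$U{\left(t,d \right)} = -29 + t \left(-3 + \frac{6 \left(5 + d\right)}{3 + d}\right)$ ($U{\left(t,d \right)} = -7 + \left(\left(-3 + 6 \frac{5 + d}{d + 3}\right) t - 22\right) = -7 + \left(\left(-3 + 6 \frac{5 + d}{3 + d}\right) t - 22\right) = -7 + \left(\left(-3 + \frac{6 \left(5 + d\right)}{3 + d}\right) t - 22\right) = -7 + \left(t \left(-3 + \frac{6 \left(5 + d\right)}{3 + d}\right) - 22\right) = -7 + \left(-22 + t \left(-3 + \frac{6 \left(5 + d\right)}{3 + d}\right)\right) = -29 + t \left(-3 + \frac{6 \left(5 + d\right)}{3 + d}\right)$)
$\sqrt{U{\left(208,-134 \right)} + 47708} = \sqrt{\frac{-87 - -3886 + 21 \cdot 208 + 3 \left(-134\right) 208}{3 - 134} + 47708} = \sqrt{\frac{-87 + 3886 + 4368 - 83616}{-131} + 47708} = \sqrt{\left(- \frac{1}{131}\right) \left(-75449\right) + 47708} = \sqrt{\frac{75449}{131} + 47708} = \sqrt{\frac{6325197}{131}} = \frac{\sqrt{828600807}}{131}$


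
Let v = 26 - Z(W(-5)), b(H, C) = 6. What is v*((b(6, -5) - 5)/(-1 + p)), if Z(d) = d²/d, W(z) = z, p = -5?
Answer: -31/6 ≈ -5.1667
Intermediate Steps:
Z(d) = d
v = 31 (v = 26 - 1*(-5) = 26 + 5 = 31)
v*((b(6, -5) - 5)/(-1 + p)) = 31*((6 - 5)/(-1 - 5)) = 31*(1/(-6)) = 31*(1*(-⅙)) = 31*(-⅙) = -31/6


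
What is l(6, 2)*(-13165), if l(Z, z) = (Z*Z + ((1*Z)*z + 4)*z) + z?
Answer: -921550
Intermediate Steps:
l(Z, z) = z + Z² + z*(4 + Z*z) (l(Z, z) = (Z² + (Z*z + 4)*z) + z = (Z² + (4 + Z*z)*z) + z = (Z² + z*(4 + Z*z)) + z = z + Z² + z*(4 + Z*z))
l(6, 2)*(-13165) = (6² + 5*2 + 6*2²)*(-13165) = (36 + 10 + 6*4)*(-13165) = (36 + 10 + 24)*(-13165) = 70*(-13165) = -921550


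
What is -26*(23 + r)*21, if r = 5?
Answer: -15288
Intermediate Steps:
-26*(23 + r)*21 = -26*(23 + 5)*21 = -26*28*21 = -728*21 = -15288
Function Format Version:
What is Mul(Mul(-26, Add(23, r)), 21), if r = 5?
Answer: -15288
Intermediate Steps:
Mul(Mul(-26, Add(23, r)), 21) = Mul(Mul(-26, Add(23, 5)), 21) = Mul(Mul(-26, 28), 21) = Mul(-728, 21) = -15288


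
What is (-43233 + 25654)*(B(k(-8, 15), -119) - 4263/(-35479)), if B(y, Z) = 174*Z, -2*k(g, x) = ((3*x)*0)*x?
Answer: 12913953731469/35479 ≈ 3.6399e+8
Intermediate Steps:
k(g, x) = 0 (k(g, x) = -(3*x)*0*x/2 = -0*x = -½*0 = 0)
(-43233 + 25654)*(B(k(-8, 15), -119) - 4263/(-35479)) = (-43233 + 25654)*(174*(-119) - 4263/(-35479)) = -17579*(-20706 - 4263*(-1/35479)) = -17579*(-20706 + 4263/35479) = -17579*(-734623911/35479) = 12913953731469/35479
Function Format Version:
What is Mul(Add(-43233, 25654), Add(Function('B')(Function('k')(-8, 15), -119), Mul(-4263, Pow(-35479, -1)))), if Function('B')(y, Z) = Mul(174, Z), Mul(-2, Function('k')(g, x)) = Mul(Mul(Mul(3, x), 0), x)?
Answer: Rational(12913953731469, 35479) ≈ 3.6399e+8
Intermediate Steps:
Function('k')(g, x) = 0 (Function('k')(g, x) = Mul(Rational(-1, 2), Mul(Mul(Mul(3, x), 0), x)) = Mul(Rational(-1, 2), Mul(0, x)) = Mul(Rational(-1, 2), 0) = 0)
Mul(Add(-43233, 25654), Add(Function('B')(Function('k')(-8, 15), -119), Mul(-4263, Pow(-35479, -1)))) = Mul(Add(-43233, 25654), Add(Mul(174, -119), Mul(-4263, Pow(-35479, -1)))) = Mul(-17579, Add(-20706, Mul(-4263, Rational(-1, 35479)))) = Mul(-17579, Add(-20706, Rational(4263, 35479))) = Mul(-17579, Rational(-734623911, 35479)) = Rational(12913953731469, 35479)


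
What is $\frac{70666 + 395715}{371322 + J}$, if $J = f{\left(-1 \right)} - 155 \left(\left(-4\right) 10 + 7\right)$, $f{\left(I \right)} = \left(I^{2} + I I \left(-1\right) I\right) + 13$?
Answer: $\frac{466381}{376452} \approx 1.2389$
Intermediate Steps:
$f{\left(I \right)} = 13 + I^{2} - I^{3}$ ($f{\left(I \right)} = \left(I^{2} + I^{2} \left(-1\right) I\right) + 13 = \left(I^{2} + - I^{2} I\right) + 13 = \left(I^{2} - I^{3}\right) + 13 = 13 + I^{2} - I^{3}$)
$J = 5130$ ($J = \left(13 + \left(-1\right)^{2} - \left(-1\right)^{3}\right) - 155 \left(\left(-4\right) 10 + 7\right) = \left(13 + 1 - -1\right) - 155 \left(-40 + 7\right) = \left(13 + 1 + 1\right) - -5115 = 15 + 5115 = 5130$)
$\frac{70666 + 395715}{371322 + J} = \frac{70666 + 395715}{371322 + 5130} = \frac{466381}{376452}$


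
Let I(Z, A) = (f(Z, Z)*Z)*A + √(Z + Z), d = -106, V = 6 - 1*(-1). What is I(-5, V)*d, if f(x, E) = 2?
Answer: 7420 - 106*I*√10 ≈ 7420.0 - 335.2*I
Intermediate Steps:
V = 7 (V = 6 + 1 = 7)
I(Z, A) = √2*√Z + 2*A*Z (I(Z, A) = (2*Z)*A + √(Z + Z) = 2*A*Z + √(2*Z) = 2*A*Z + √2*√Z = √2*√Z + 2*A*Z)
I(-5, V)*d = (√2*√(-5) + 2*7*(-5))*(-106) = (√2*(I*√5) - 70)*(-106) = (I*√10 - 70)*(-106) = (-70 + I*√10)*(-106) = 7420 - 106*I*√10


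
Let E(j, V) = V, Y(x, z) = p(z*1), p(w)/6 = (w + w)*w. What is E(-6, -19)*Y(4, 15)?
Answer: -51300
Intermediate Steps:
p(w) = 12*w² (p(w) = 6*((w + w)*w) = 6*((2*w)*w) = 6*(2*w²) = 12*w²)
Y(x, z) = 12*z² (Y(x, z) = 12*(z*1)² = 12*z²)
E(-6, -19)*Y(4, 15) = -228*15² = -228*225 = -19*2700 = -51300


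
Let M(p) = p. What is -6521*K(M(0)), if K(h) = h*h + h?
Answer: 0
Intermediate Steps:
K(h) = h + h**2 (K(h) = h**2 + h = h + h**2)
-6521*K(M(0)) = -0*(1 + 0) = -0 = -6521*0 = 0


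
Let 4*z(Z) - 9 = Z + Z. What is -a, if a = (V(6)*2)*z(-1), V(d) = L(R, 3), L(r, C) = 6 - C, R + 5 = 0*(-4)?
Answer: -21/2 ≈ -10.500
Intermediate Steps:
R = -5 (R = -5 + 0*(-4) = -5 + 0 = -5)
z(Z) = 9/4 + Z/2 (z(Z) = 9/4 + (Z + Z)/4 = 9/4 + (2*Z)/4 = 9/4 + Z/2)
V(d) = 3 (V(d) = 6 - 1*3 = 6 - 3 = 3)
a = 21/2 (a = (3*2)*(9/4 + (½)*(-1)) = 6*(9/4 - ½) = 6*(7/4) = 21/2 ≈ 10.500)
-a = -1*21/2 = -21/2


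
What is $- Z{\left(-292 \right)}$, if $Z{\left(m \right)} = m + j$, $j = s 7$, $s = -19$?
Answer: $425$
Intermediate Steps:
$j = -133$ ($j = \left(-19\right) 7 = -133$)
$Z{\left(m \right)} = -133 + m$ ($Z{\left(m \right)} = m - 133 = -133 + m$)
$- Z{\left(-292 \right)} = - (-133 - 292) = \left(-1\right) \left(-425\right) = 425$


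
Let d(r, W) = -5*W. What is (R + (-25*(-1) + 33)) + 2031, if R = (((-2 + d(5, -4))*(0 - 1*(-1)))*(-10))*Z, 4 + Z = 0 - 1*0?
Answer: 2809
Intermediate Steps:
Z = -4 (Z = -4 + (0 - 1*0) = -4 + (0 + 0) = -4 + 0 = -4)
R = 720 (R = (((-2 - 5*(-4))*(0 - 1*(-1)))*(-10))*(-4) = (((-2 + 20)*(0 + 1))*(-10))*(-4) = ((18*1)*(-10))*(-4) = (18*(-10))*(-4) = -180*(-4) = 720)
(R + (-25*(-1) + 33)) + 2031 = (720 + (-25*(-1) + 33)) + 2031 = (720 + (25 + 33)) + 2031 = (720 + 58) + 2031 = 778 + 2031 = 2809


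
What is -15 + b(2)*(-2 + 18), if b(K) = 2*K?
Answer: 49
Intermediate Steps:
-15 + b(2)*(-2 + 18) = -15 + (2*2)*(-2 + 18) = -15 + 4*16 = -15 + 64 = 49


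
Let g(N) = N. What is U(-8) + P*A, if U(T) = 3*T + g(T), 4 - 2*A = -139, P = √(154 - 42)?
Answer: -32 + 286*√7 ≈ 724.68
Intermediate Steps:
P = 4*√7 (P = √112 = 4*√7 ≈ 10.583)
A = 143/2 (A = 2 - ½*(-139) = 2 + 139/2 = 143/2 ≈ 71.500)
U(T) = 4*T (U(T) = 3*T + T = 4*T)
U(-8) + P*A = 4*(-8) + (4*√7)*(143/2) = -32 + 286*√7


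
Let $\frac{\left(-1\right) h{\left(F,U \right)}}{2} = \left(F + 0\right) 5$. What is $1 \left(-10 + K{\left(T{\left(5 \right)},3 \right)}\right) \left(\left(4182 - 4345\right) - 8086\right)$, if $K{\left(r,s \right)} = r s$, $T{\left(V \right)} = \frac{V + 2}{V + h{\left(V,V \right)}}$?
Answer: $\frac{1295093}{15} \approx 86340.0$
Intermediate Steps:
$h{\left(F,U \right)} = - 10 F$ ($h{\left(F,U \right)} = - 2 \left(F + 0\right) 5 = - 2 F 5 = - 2 \cdot 5 F = - 10 F$)
$T{\left(V \right)} = - \frac{2 + V}{9 V}$ ($T{\left(V \right)} = \frac{V + 2}{V - 10 V} = \frac{2 + V}{\left(-9\right) V} = \left(2 + V\right) \left(- \frac{1}{9 V}\right) = - \frac{2 + V}{9 V}$)
$1 \left(-10 + K{\left(T{\left(5 \right)},3 \right)}\right) \left(\left(4182 - 4345\right) - 8086\right) = 1 \left(-10 + \frac{-2 - 5}{9 \cdot 5} \cdot 3\right) \left(\left(4182 - 4345\right) - 8086\right) = 1 \left(-10 + \frac{1}{9} \cdot \frac{1}{5} \left(-2 - 5\right) 3\right) \left(\left(4182 - 4345\right) - 8086\right) = 1 \left(-10 + \frac{1}{9} \cdot \frac{1}{5} \left(-7\right) 3\right) \left(-163 - 8086\right) = 1 \left(-10 - \frac{7}{15}\right) \left(-8249\right) = 1 \left(- \frac{157}{15}\right) \left(-8249\right) = \left(- \frac{157}{15}\right) \left(-8249\right) = \frac{1295093}{15}$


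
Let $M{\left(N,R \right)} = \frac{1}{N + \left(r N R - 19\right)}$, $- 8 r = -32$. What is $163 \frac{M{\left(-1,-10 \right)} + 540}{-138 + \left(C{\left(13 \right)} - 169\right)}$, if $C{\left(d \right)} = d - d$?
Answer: $- \frac{1760563}{6140} \approx -286.74$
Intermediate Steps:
$r = 4$ ($r = \left(- \frac{1}{8}\right) \left(-32\right) = 4$)
$C{\left(d \right)} = 0$
$M{\left(N,R \right)} = \frac{1}{-19 + N + 4 N R}$ ($M{\left(N,R \right)} = \frac{1}{N + \left(4 N R - 19\right)} = \frac{1}{N + \left(-19 + 4 N R\right)} = \frac{1}{-19 + N + 4 N R}$)
$163 \frac{M{\left(-1,-10 \right)} + 540}{-138 + \left(C{\left(13 \right)} - 169\right)} = 163 \frac{\frac{1}{-19 - 1 + 4 \left(-1\right) \left(-10\right)} + 540}{-138 + \left(0 - 169\right)} = 163 \frac{\frac{1}{-19 - 1 + 40} + 540}{-138 + \left(0 - 169\right)} = 163 \frac{\frac{1}{20} + 540}{-138 - 169} = 163 \frac{\frac{1}{20} + 540}{-307} = 163 \cdot \frac{10801}{20} \left(- \frac{1}{307}\right) = 163 \left(- \frac{10801}{6140}\right) = - \frac{1760563}{6140}$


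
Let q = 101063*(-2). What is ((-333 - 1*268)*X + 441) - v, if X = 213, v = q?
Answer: 74554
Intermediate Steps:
q = -202126
v = -202126
((-333 - 1*268)*X + 441) - v = ((-333 - 1*268)*213 + 441) - 1*(-202126) = ((-333 - 268)*213 + 441) + 202126 = (-601*213 + 441) + 202126 = (-128013 + 441) + 202126 = -127572 + 202126 = 74554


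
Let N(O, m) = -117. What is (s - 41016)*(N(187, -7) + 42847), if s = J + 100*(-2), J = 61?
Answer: -1758553150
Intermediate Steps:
s = -139 (s = 61 + 100*(-2) = 61 - 200 = -139)
(s - 41016)*(N(187, -7) + 42847) = (-139 - 41016)*(-117 + 42847) = -41155*42730 = -1758553150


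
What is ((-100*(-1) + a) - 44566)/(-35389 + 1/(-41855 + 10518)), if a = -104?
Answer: 698345045/554492547 ≈ 1.2594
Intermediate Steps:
((-100*(-1) + a) - 44566)/(-35389 + 1/(-41855 + 10518)) = ((-100*(-1) - 104) - 44566)/(-35389 + 1/(-41855 + 10518)) = ((100 - 104) - 44566)/(-35389 + 1/(-31337)) = (-4 - 44566)/(-35389 - 1/31337) = -44570/(-1108985094/31337) = -44570*(-31337/1108985094) = 698345045/554492547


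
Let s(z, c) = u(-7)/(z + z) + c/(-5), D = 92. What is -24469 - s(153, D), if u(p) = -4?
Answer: -18704699/765 ≈ -24451.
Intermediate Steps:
s(z, c) = -2/z - c/5 (s(z, c) = -4/(z + z) + c/(-5) = -4*1/(2*z) + c*(-1/5) = -2/z - c/5)
-24469 - s(153, D) = -24469 - (-2/153 - 1/5*92) = -24469 - (-2*1/153 - 92/5) = -24469 - (-2/153 - 92/5) = -24469 - 1*(-14086/765) = -24469 + 14086/765 = -18704699/765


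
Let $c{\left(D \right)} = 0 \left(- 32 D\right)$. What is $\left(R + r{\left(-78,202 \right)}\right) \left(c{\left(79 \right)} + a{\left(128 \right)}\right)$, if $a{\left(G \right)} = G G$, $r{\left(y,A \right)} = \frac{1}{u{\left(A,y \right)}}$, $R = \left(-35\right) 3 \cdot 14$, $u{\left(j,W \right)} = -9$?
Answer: $- \frac{216776704}{9} \approx -2.4086 \cdot 10^{7}$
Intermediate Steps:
$c{\left(D \right)} = 0$
$R = -1470$ ($R = \left(-105\right) 14 = -1470$)
$r{\left(y,A \right)} = - \frac{1}{9}$ ($r{\left(y,A \right)} = \frac{1}{-9} = - \frac{1}{9}$)
$a{\left(G \right)} = G^{2}$
$\left(R + r{\left(-78,202 \right)}\right) \left(c{\left(79 \right)} + a{\left(128 \right)}\right) = \left(-1470 - \frac{1}{9}\right) \left(0 + 128^{2}\right) = - \frac{13231 \left(0 + 16384\right)}{9} = \left(- \frac{13231}{9}\right) 16384 = - \frac{216776704}{9}$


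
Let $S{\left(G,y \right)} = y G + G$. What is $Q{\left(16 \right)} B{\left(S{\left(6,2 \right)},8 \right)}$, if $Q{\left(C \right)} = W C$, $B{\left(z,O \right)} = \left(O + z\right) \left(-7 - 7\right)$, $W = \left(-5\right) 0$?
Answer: $0$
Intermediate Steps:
$W = 0$
$S{\left(G,y \right)} = G + G y$ ($S{\left(G,y \right)} = G y + G = G + G y$)
$B{\left(z,O \right)} = - 14 O - 14 z$ ($B{\left(z,O \right)} = \left(O + z\right) \left(-14\right) = - 14 O - 14 z$)
$Q{\left(C \right)} = 0$ ($Q{\left(C \right)} = 0 C = 0$)
$Q{\left(16 \right)} B{\left(S{\left(6,2 \right)},8 \right)} = 0 \left(\left(-14\right) 8 - 14 \cdot 6 \left(1 + 2\right)\right) = 0 \left(-112 - 14 \cdot 6 \cdot 3\right) = 0 \left(-112 - 252\right) = 0 \left(-364\right) = 0$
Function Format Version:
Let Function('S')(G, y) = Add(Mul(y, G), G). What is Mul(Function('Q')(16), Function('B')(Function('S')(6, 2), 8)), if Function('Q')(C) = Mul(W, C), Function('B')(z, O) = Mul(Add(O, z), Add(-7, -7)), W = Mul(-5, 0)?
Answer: 0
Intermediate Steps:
W = 0
Function('S')(G, y) = Add(G, Mul(G, y)) (Function('S')(G, y) = Add(Mul(G, y), G) = Add(G, Mul(G, y)))
Function('B')(z, O) = Add(Mul(-14, O), Mul(-14, z)) (Function('B')(z, O) = Mul(Add(O, z), -14) = Add(Mul(-14, O), Mul(-14, z)))
Function('Q')(C) = 0 (Function('Q')(C) = Mul(0, C) = 0)
Mul(Function('Q')(16), Function('B')(Function('S')(6, 2), 8)) = Mul(0, Add(Mul(-14, 8), Mul(-14, Mul(6, Add(1, 2))))) = Mul(0, Add(-112, Mul(-14, Mul(6, 3)))) = Mul(0, Add(-112, Mul(-14, 18))) = Mul(0, Add(-112, -252)) = Mul(0, -364) = 0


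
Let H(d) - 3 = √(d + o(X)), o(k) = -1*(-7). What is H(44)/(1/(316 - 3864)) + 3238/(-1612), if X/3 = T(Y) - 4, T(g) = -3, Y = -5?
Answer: -8580683/806 - 3548*√51 ≈ -35984.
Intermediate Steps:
X = -21 (X = 3*(-3 - 4) = 3*(-7) = -21)
o(k) = 7
H(d) = 3 + √(7 + d) (H(d) = 3 + √(d + 7) = 3 + √(7 + d))
H(44)/(1/(316 - 3864)) + 3238/(-1612) = (3 + √(7 + 44))/(1/(316 - 3864)) + 3238/(-1612) = (3 + √51)/(1/(-3548)) + 3238*(-1/1612) = (3 + √51)/(-1/3548) - 1619/806 = (3 + √51)*(-3548) - 1619/806 = (-10644 - 3548*√51) - 1619/806 = -8580683/806 - 3548*√51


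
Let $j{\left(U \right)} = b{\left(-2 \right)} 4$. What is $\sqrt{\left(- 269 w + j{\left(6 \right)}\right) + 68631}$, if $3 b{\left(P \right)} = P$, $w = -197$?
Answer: $\frac{8 \sqrt{17103}}{3} \approx 348.74$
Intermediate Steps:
$b{\left(P \right)} = \frac{P}{3}$
$j{\left(U \right)} = - \frac{8}{3}$ ($j{\left(U \right)} = \frac{1}{3} \left(-2\right) 4 = \left(- \frac{2}{3}\right) 4 = - \frac{8}{3}$)
$\sqrt{\left(- 269 w + j{\left(6 \right)}\right) + 68631} = \sqrt{\left(\left(-269\right) \left(-197\right) - \frac{8}{3}\right) + 68631} = \sqrt{\left(52993 - \frac{8}{3}\right) + 68631} = \sqrt{\frac{158971}{3} + 68631} = \sqrt{\frac{364864}{3}} = \frac{8 \sqrt{17103}}{3}$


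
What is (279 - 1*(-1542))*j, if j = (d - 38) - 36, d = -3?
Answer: -140217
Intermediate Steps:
j = -77 (j = (-3 - 38) - 36 = -41 - 36 = -77)
(279 - 1*(-1542))*j = (279 - 1*(-1542))*(-77) = (279 + 1542)*(-77) = 1821*(-77) = -140217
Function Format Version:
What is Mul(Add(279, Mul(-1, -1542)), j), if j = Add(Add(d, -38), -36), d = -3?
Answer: -140217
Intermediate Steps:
j = -77 (j = Add(Add(-3, -38), -36) = Add(-41, -36) = -77)
Mul(Add(279, Mul(-1, -1542)), j) = Mul(Add(279, Mul(-1, -1542)), -77) = Mul(Add(279, 1542), -77) = Mul(1821, -77) = -140217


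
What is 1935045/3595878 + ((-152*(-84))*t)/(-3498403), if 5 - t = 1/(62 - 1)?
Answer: 44331811272091/85263294816986 ≈ 0.51994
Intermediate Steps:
t = 304/61 (t = 5 - 1/(62 - 1) = 5 - 1/61 = 304/61 ≈ 4.9836)
1935045/3595878 + ((-152*(-84))*t)/(-3498403) = 1935045/3595878 + (-152*(-84)*(304/61))/(-3498403) = 1935045*(1/3595878) + (12768*(304/61))*(-1/3498403) = 215005/399542 + (3881472/61)*(-1/3498403) = 215005/399542 - 3881472/213402583 = 44331811272091/85263294816986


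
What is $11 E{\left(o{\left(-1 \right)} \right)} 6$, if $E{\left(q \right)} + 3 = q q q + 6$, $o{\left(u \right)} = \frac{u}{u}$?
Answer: $264$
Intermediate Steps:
$o{\left(u \right)} = 1$
$E{\left(q \right)} = 3 + q^{3}$ ($E{\left(q \right)} = -3 + \left(q q q + 6\right) = -3 + \left(q^{2} q + 6\right) = -3 + \left(q^{3} + 6\right) = -3 + \left(6 + q^{3}\right) = 3 + q^{3}$)
$11 E{\left(o{\left(-1 \right)} \right)} 6 = 11 \left(3 + 1^{3}\right) 6 = 11 \left(3 + 1\right) 6 = 11 \cdot 4 \cdot 6 = 44 \cdot 6 = 264$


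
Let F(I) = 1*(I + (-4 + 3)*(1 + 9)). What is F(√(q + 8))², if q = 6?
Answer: (10 - √14)² ≈ 39.167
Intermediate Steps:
F(I) = -10 + I (F(I) = 1*(I - 1*10) = 1*(I - 10) = 1*(-10 + I) = -10 + I)
F(√(q + 8))² = (-10 + √(6 + 8))² = (-10 + √14)²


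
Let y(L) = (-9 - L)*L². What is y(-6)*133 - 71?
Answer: -14435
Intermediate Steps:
y(L) = L²*(-9 - L)
y(-6)*133 - 71 = ((-6)²*(-9 - 1*(-6)))*133 - 71 = (36*(-9 + 6))*133 - 71 = (36*(-3))*133 - 71 = -108*133 - 71 = -14364 - 71 = -14435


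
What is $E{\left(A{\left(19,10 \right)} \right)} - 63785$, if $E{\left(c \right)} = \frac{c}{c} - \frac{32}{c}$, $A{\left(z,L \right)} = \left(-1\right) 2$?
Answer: $-63768$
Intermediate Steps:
$A{\left(z,L \right)} = -2$
$E{\left(c \right)} = 1 - \frac{32}{c}$
$E{\left(A{\left(19,10 \right)} \right)} - 63785 = \frac{-32 - 2}{-2} - 63785 = \left(- \frac{1}{2}\right) \left(-34\right) - 63785 = 17 - 63785 = -63768$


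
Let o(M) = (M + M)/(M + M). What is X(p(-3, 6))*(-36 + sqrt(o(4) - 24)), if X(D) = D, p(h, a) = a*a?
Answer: -1296 + 36*I*sqrt(23) ≈ -1296.0 + 172.65*I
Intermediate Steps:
p(h, a) = a**2
o(M) = 1 (o(M) = (2*M)/((2*M)) = (2*M)*(1/(2*M)) = 1)
X(p(-3, 6))*(-36 + sqrt(o(4) - 24)) = 6**2*(-36 + sqrt(1 - 24)) = 36*(-36 + sqrt(-23)) = 36*(-36 + I*sqrt(23)) = -1296 + 36*I*sqrt(23)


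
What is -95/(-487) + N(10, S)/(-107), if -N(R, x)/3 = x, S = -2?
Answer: 7243/52109 ≈ 0.13900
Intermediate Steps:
N(R, x) = -3*x
-95/(-487) + N(10, S)/(-107) = -95/(-487) - 3*(-2)/(-107) = -95*(-1/487) + 6*(-1/107) = 95/487 - 6/107 = 7243/52109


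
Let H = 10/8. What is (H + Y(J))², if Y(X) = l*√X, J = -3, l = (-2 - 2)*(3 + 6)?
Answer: (5 - 144*I*√3)²/16 ≈ -3886.4 - 155.88*I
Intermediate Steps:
l = -36 (l = -4*9 = -36)
H = 5/4 (H = 10*(⅛) = 5/4 ≈ 1.2500)
Y(X) = -36*√X
(H + Y(J))² = (5/4 - 36*I*√3)²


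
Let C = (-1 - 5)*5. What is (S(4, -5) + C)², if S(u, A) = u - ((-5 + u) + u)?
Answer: 841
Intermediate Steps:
C = -30 (C = -6*5 = -30)
S(u, A) = 5 - u (S(u, A) = u - (-5 + 2*u) = u + (5 - 2*u) = 5 - u)
(S(4, -5) + C)² = ((5 - 1*4) - 30)² = ((5 - 4) - 30)² = (1 - 30)² = (-29)² = 841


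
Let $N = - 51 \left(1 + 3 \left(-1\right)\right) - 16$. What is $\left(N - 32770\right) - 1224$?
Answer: $-33908$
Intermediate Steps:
$N = 86$ ($N = - 51 \left(1 - 3\right) - 16 = \left(-51\right) \left(-2\right) - 16 = 102 - 16 = 86$)
$\left(N - 32770\right) - 1224 = \left(86 - 32770\right) - 1224 = -32684 - 1224 = -33908$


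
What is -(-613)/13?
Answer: 613/13 ≈ 47.154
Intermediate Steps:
-(-613)/13 = -1*(-613/13) = 613/13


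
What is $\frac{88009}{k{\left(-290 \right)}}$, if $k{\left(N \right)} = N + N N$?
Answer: $\frac{5177}{4930} \approx 1.0501$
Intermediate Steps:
$k{\left(N \right)} = N + N^{2}$
$\frac{88009}{k{\left(-290 \right)}} = \frac{88009}{\left(-290\right) \left(1 - 290\right)} = \frac{88009}{\left(-290\right) \left(-289\right)} = \frac{88009}{83810} = 88009 \cdot \frac{1}{83810} = \frac{5177}{4930}$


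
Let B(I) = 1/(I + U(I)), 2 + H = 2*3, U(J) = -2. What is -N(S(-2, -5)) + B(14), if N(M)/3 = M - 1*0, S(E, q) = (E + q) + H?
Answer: 109/12 ≈ 9.0833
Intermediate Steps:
H = 4 (H = -2 + 2*3 = -2 + 6 = 4)
S(E, q) = 4 + E + q (S(E, q) = (E + q) + 4 = 4 + E + q)
N(M) = 3*M (N(M) = 3*(M - 1*0) = 3*(M + 0) = 3*M)
B(I) = 1/(-2 + I) (B(I) = 1/(I - 2) = 1/(-2 + I))
-N(S(-2, -5)) + B(14) = -3*(4 - 2 - 5) + 1/(-2 + 14) = -3*(-3) + 1/12 = -1*(-9) + 1/12 = 9 + 1/12 = 109/12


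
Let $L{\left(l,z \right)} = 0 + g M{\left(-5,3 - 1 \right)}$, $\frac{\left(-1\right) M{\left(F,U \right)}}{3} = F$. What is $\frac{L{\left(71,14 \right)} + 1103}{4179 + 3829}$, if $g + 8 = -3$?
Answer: $\frac{67}{572} \approx 0.11713$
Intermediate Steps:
$M{\left(F,U \right)} = - 3 F$
$g = -11$ ($g = -8 - 3 = -11$)
$L{\left(l,z \right)} = -165$ ($L{\left(l,z \right)} = 0 - 11 \left(\left(-3\right) \left(-5\right)\right) = 0 - 165 = -165$)
$\frac{L{\left(71,14 \right)} + 1103}{4179 + 3829} = \frac{-165 + 1103}{4179 + 3829} = \frac{938}{8008} = 938 \cdot \frac{1}{8008} = \frac{67}{572}$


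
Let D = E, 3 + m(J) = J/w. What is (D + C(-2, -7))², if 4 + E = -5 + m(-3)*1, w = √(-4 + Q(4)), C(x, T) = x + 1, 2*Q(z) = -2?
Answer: 836/5 - 78*I*√5/5 ≈ 167.2 - 34.883*I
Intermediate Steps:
Q(z) = -1 (Q(z) = (½)*(-2) = -1)
C(x, T) = 1 + x
w = I*√5 (w = √(-4 - 1) = √(-5) = I*√5 ≈ 2.2361*I)
m(J) = -3 - I*J*√5/5 (m(J) = -3 + J/((I*√5)) = -3 + J*(-I*√5/5) = -3 - I*J*√5/5)
E = -12 + 3*I*√5/5 (E = -4 + (-5 + (-3 - ⅕*I*(-3)*√5)*1) = -4 + (-5 + (-3 + 3*I*√5/5)*1) = -4 + (-5 + (-3 + 3*I*√5/5)) = -4 + (-8 + 3*I*√5/5) = -12 + 3*I*√5/5 ≈ -12.0 + 1.3416*I)
D = -12 + 3*I*√5/5 ≈ -12.0 + 1.3416*I
(D + C(-2, -7))² = ((-12 + 3*I*√5/5) + (1 - 2))² = ((-12 + 3*I*√5/5) - 1)² = (-13 + 3*I*√5/5)²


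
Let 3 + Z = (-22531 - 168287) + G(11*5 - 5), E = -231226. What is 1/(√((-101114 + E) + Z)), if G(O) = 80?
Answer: -I*√523081/523081 ≈ -0.0013827*I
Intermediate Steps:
Z = -190741 (Z = -3 + ((-22531 - 168287) + 80) = -3 + (-190818 + 80) = -3 - 190738 = -190741)
1/(√((-101114 + E) + Z)) = 1/(√((-101114 - 231226) - 190741)) = 1/(√(-332340 - 190741)) = 1/(√(-523081)) = 1/(I*√523081) = -I*√523081/523081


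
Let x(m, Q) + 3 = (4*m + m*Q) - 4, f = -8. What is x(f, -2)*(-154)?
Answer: 3542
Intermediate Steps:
x(m, Q) = -7 + 4*m + Q*m (x(m, Q) = -3 + ((4*m + m*Q) - 4) = -3 + ((4*m + Q*m) - 4) = -3 + (-4 + 4*m + Q*m) = -7 + 4*m + Q*m)
x(f, -2)*(-154) = (-7 + 4*(-8) - 2*(-8))*(-154) = (-7 - 32 + 16)*(-154) = -23*(-154) = 3542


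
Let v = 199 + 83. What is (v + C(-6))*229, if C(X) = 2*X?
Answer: 61830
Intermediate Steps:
v = 282
(v + C(-6))*229 = (282 + 2*(-6))*229 = (282 - 12)*229 = 270*229 = 61830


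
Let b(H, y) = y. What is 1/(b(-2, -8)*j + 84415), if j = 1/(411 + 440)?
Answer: 851/71837157 ≈ 1.1846e-5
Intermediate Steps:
j = 1/851 ≈ 0.0011751
1/(b(-2, -8)*j + 84415) = 1/(-8*1/851 + 84415) = 1/(-8/851 + 84415) = 1/(71837157/851) = 851/71837157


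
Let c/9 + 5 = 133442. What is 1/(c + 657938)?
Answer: 1/1858871 ≈ 5.3796e-7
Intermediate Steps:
c = 1200933 (c = -45 + 9*133442 = -45 + 1200978 = 1200933)
1/(c + 657938) = 1/(1200933 + 657938) = 1/1858871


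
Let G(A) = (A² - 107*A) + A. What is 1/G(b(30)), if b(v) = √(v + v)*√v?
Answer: -1/9436 - 53*√2/283080 ≈ -0.00037075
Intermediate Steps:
b(v) = v*√2 (b(v) = √(2*v)*√v = (√2*√v)*√v = v*√2)
G(A) = A² - 106*A
1/G(b(30)) = 1/((30*√2)*(-106 + 30*√2)) = 1/(30*√2*(-106 + 30*√2)) = √2/(60*(-106 + 30*√2))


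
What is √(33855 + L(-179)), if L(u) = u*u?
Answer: 2*√16474 ≈ 256.70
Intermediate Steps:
L(u) = u²
√(33855 + L(-179)) = √(33855 + (-179)²) = √(33855 + 32041) = √65896 = 2*√16474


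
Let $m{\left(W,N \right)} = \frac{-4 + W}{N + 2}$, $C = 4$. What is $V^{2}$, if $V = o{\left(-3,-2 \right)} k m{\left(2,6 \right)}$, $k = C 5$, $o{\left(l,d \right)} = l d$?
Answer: $900$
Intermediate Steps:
$o{\left(l,d \right)} = d l$
$m{\left(W,N \right)} = \frac{-4 + W}{2 + N}$
$k = 20$ ($k = 4 \cdot 5 = 20$)
$V = -30$ ($V = \left(-2\right) \left(-3\right) 20 \frac{-4 + 2}{2 + 6} = 6 \cdot 20 \cdot \frac{1}{8} \left(-2\right) = 120 \cdot \frac{1}{8} \left(-2\right) = 120 \left(- \frac{1}{4}\right) = -30$)
$V^{2} = \left(-30\right)^{2} = 900$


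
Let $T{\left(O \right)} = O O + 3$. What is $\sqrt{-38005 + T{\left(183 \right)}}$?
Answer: $i \sqrt{4513} \approx 67.179 i$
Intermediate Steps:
$T{\left(O \right)} = 3 + O^{2}$ ($T{\left(O \right)} = O^{2} + 3 = 3 + O^{2}$)
$\sqrt{-38005 + T{\left(183 \right)}} = \sqrt{-38005 + \left(3 + 183^{2}\right)} = \sqrt{-38005 + \left(3 + 33489\right)} = \sqrt{-38005 + 33492} = \sqrt{-4513} = i \sqrt{4513}$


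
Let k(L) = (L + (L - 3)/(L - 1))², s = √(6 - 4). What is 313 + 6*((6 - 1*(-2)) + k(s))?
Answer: 379 + 12*√2 ≈ 395.97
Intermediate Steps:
s = √2 ≈ 1.4142
k(L) = (L + (-3 + L)/(-1 + L))²
313 + 6*((6 - 1*(-2)) + k(s)) = 313 + 6*((6 - 1*(-2)) + (-3 + (√2)²)²/(-1 + √2)²) = 313 + 6*((6 + 2) + (-3 + 2)²/(-1 + √2)²) = 313 + 6*(8 + (-1)²/(-1 + √2)²) = 313 + 6*(8 + 1/(-1 + √2)²) = 313 + 6*(8 + (-1 + √2)⁻²) = 313 + (48 + 6/(-1 + √2)²) = 361 + 6/(-1 + √2)²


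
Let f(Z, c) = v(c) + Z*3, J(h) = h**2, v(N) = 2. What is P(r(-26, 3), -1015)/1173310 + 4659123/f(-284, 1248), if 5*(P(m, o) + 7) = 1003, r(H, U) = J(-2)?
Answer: -546659544257/99731350 ≈ -5481.3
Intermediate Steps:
r(H, U) = 4 (r(H, U) = (-2)**2 = 4)
P(m, o) = 968/5 (P(m, o) = -7 + (1/5)*1003 = -7 + 1003/5 = 968/5)
f(Z, c) = 2 + 3*Z (f(Z, c) = 2 + Z*3 = 2 + 3*Z)
P(r(-26, 3), -1015)/1173310 + 4659123/f(-284, 1248) = (968/5)/1173310 + 4659123/(2 + 3*(-284)) = (968/5)*(1/1173310) + 4659123/(2 - 852) = 484/2933275 + 4659123/(-850) = 484/2933275 + 4659123*(-1/850) = 484/2933275 - 4659123/850 = -546659544257/99731350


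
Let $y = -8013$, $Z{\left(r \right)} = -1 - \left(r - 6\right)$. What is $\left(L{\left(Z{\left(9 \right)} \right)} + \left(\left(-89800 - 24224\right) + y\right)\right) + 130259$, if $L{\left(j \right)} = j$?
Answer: $8218$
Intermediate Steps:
$Z{\left(r \right)} = 5 - r$ ($Z{\left(r \right)} = -1 - \left(-6 + r\right) = 5 - r$)
$\left(L{\left(Z{\left(9 \right)} \right)} + \left(\left(-89800 - 24224\right) + y\right)\right) + 130259 = \left(\left(5 - 9\right) - 122037\right) + 130259 = \left(-4 - 122037\right) + 130259 = -122041 + 130259 = 8218$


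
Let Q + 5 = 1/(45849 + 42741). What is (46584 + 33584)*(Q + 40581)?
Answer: 144087062378644/44295 ≈ 3.2529e+9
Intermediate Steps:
Q = -442949/88590 (Q = -5 + 1/(45849 + 42741) = -5 + 1/88590 = -442949/88590 ≈ -5.0000)
(46584 + 33584)*(Q + 40581) = (46584 + 33584)*(-442949/88590 + 40581) = 80168*(3594627841/88590) = 144087062378644/44295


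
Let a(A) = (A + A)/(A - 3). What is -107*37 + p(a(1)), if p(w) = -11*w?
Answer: -3948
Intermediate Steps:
a(A) = 2*A/(-3 + A) (a(A) = (2*A)/(-3 + A) = 2*A/(-3 + A))
-107*37 + p(a(1)) = -107*37 - 22/(-3 + 1) = -3959 - 22/(-2) = -3959 - 22*(-1)/2 = -3959 - 11*(-1) = -3959 + 11 = -3948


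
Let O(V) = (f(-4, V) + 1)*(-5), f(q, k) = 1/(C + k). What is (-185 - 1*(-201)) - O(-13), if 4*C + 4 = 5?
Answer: 1051/51 ≈ 20.608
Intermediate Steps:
C = ¼ (C = -1 + (¼)*5 = -1 + 5/4 = ¼ ≈ 0.25000)
f(q, k) = 1/(¼ + k)
O(V) = -5 - 20/(1 + 4*V) (O(V) = (4/(1 + 4*V) + 1)*(-5) = (1 + 4/(1 + 4*V))*(-5) = -5 - 20/(1 + 4*V))
(-185 - 1*(-201)) - O(-13) = (-185 - 1*(-201)) - 5*(-5 - 4*(-13))/(1 + 4*(-13)) = (-185 + 201) - 5*(-5 + 52)/(1 - 52) = 16 - 5*47/(-51) = 16 - 5*(-1)*47/51 = 16 - 1*(-235/51) = 16 + 235/51 = 1051/51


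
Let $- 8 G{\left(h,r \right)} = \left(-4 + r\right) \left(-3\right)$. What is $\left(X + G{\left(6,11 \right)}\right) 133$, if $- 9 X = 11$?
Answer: $\frac{13433}{72} \approx 186.57$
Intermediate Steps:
$G{\left(h,r \right)} = - \frac{3}{2} + \frac{3 r}{8}$ ($G{\left(h,r \right)} = - \frac{\left(-4 + r\right) \left(-3\right)}{8} = - \frac{12 - 3 r}{8} = - \frac{3}{2} + \frac{3 r}{8}$)
$X = - \frac{11}{9}$ ($X = \left(- \frac{1}{9}\right) 11 = - \frac{11}{9} \approx -1.2222$)
$\left(X + G{\left(6,11 \right)}\right) 133 = \left(- \frac{11}{9} + \left(- \frac{3}{2} + \frac{3}{8} \cdot 11\right)\right) 133 = \left(- \frac{11}{9} + \left(- \frac{3}{2} + \frac{33}{8}\right)\right) 133 = \left(- \frac{11}{9} + \frac{21}{8}\right) 133 = \frac{101}{72} \cdot 133 = \frac{13433}{72}$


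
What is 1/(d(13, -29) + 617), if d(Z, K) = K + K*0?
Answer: 1/588 ≈ 0.0017007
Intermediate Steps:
d(Z, K) = K (d(Z, K) = K + 0 = K)
1/(d(13, -29) + 617) = 1/(-29 + 617) = 1/588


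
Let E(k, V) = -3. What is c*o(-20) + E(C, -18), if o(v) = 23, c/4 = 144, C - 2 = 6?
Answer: 13245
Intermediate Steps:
C = 8 (C = 2 + 6 = 8)
c = 576 (c = 4*144 = 576)
c*o(-20) + E(C, -18) = 576*23 - 3 = 13248 - 3 = 13245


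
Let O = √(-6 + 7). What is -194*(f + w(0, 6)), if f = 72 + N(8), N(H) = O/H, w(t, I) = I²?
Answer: -83905/4 ≈ -20976.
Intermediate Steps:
O = 1 (O = √1 = 1)
N(H) = 1/H
f = 577/8 (f = 72 + 1/8 = 72 + ⅛ = 577/8 ≈ 72.125)
-194*(f + w(0, 6)) = -194*(577/8 + 6²) = -194*(577/8 + 36) = -194*865/8 = -83905/4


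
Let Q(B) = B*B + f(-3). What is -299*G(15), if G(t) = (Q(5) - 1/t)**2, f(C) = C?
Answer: -32364059/225 ≈ -1.4384e+5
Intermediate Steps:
Q(B) = -3 + B**2 (Q(B) = B*B - 3 = B**2 - 3 = -3 + B**2)
G(t) = (22 - 1/t)**2 (G(t) = ((-3 + 5**2) - 1/t)**2 = ((-3 + 25) - 1/t)**2 = (22 - 1/t)**2)
-299*G(15) = -299*(1 - 22*15)**2/15**2 = -299*(1 - 330)**2/225 = -299*(-329)**2/225 = -299*108241/225 = -32364059/225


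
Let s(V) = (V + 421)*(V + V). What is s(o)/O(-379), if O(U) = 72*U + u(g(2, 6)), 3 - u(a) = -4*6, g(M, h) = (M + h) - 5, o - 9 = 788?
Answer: -647164/9087 ≈ -71.219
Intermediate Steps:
o = 797 (o = 9 + 788 = 797)
g(M, h) = -5 + M + h
u(a) = 27 (u(a) = 3 - (-4)*6 = 3 - 1*(-24) = 3 + 24 = 27)
O(U) = 27 + 72*U (O(U) = 72*U + 27 = 27 + 72*U)
s(V) = 2*V*(421 + V) (s(V) = (421 + V)*(2*V) = 2*V*(421 + V))
s(o)/O(-379) = (2*797*(421 + 797))/(27 + 72*(-379)) = (2*797*1218)/(27 - 27288) = 1941492/(-27261) = 1941492*(-1/27261) = -647164/9087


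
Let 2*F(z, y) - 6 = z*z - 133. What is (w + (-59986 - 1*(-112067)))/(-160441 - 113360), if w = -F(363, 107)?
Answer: 4580/91267 ≈ 0.050182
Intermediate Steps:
F(z, y) = -127/2 + z²/2 (F(z, y) = 3 + (z*z - 133)/2 = 3 + (z² - 133)/2 = 3 + (-133 + z²)/2 = 3 + (-133/2 + z²/2) = -127/2 + z²/2)
w = -65821 (w = -(-127/2 + (½)*363²) = -(-127/2 + (½)*131769) = -(-127/2 + 131769/2) = -1*65821 = -65821)
(w + (-59986 - 1*(-112067)))/(-160441 - 113360) = (-65821 + (-59986 - 1*(-112067)))/(-160441 - 113360) = (-65821 + (-59986 + 112067))/(-273801) = (-65821 + 52081)*(-1/273801) = -13740*(-1/273801) = 4580/91267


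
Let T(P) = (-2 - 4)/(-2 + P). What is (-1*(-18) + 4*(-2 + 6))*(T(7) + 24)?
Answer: 3876/5 ≈ 775.20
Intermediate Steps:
T(P) = -6/(-2 + P)
(-1*(-18) + 4*(-2 + 6))*(T(7) + 24) = (-1*(-18) + 4*(-2 + 6))*(-6/(-2 + 7) + 24) = (18 + 4*4)*(-6/5 + 24) = (18 + 16)*(-6*⅕ + 24) = 34*(-6/5 + 24) = 34*(114/5) = 3876/5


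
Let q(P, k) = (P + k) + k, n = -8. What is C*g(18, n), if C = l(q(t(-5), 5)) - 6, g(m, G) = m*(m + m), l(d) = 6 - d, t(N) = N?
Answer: -3240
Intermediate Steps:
q(P, k) = P + 2*k
g(m, G) = 2*m² (g(m, G) = m*(2*m) = 2*m²)
C = -5 (C = (6 - (-5 + 2*5)) - 6 = (6 - (-5 + 10)) - 6 = (6 - 1*5) - 6 = (6 - 5) - 6 = 1 - 6 = -5)
C*g(18, n) = -10*18² = -10*324 = -5*648 = -3240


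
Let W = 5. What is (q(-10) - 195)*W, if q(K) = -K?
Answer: -925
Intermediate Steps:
(q(-10) - 195)*W = (-1*(-10) - 195)*5 = (10 - 195)*5 = -185*5 = -925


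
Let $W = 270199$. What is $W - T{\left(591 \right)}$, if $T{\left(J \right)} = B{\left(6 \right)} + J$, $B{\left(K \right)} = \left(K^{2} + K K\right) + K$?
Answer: $269530$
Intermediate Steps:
$B{\left(K \right)} = K + 2 K^{2}$ ($B{\left(K \right)} = \left(K^{2} + K^{2}\right) + K = 2 K^{2} + K = K + 2 K^{2}$)
$T{\left(J \right)} = 78 + J$ ($T{\left(J \right)} = 6 \left(1 + 2 \cdot 6\right) + J = 6 \left(1 + 12\right) + J = 6 \cdot 13 + J = 78 + J$)
$W - T{\left(591 \right)} = 270199 - \left(78 + 591\right) = 270199 - 669 = 269530$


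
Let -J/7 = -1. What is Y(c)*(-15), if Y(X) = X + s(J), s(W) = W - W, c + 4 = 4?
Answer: 0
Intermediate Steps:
c = 0 (c = -4 + 4 = 0)
J = 7 (J = -7*(-1) = 7)
s(W) = 0
Y(X) = X (Y(X) = X + 0 = X)
Y(c)*(-15) = 0*(-15) = 0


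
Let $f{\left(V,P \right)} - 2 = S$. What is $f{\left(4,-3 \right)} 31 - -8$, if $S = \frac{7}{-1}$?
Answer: $-147$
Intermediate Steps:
$S = -7$ ($S = 7 \left(-1\right) = -7$)
$f{\left(V,P \right)} = -5$ ($f{\left(V,P \right)} = 2 - 7 = -5$)
$f{\left(4,-3 \right)} 31 - -8 = \left(-5\right) 31 - -8 = -155 + \left(-53 + 61\right) = -155 + 8 = -147$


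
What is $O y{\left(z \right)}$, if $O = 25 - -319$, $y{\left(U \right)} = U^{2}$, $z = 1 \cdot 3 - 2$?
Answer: $344$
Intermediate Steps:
$z = 1$ ($z = 3 - 2 = 1$)
$O = 344$ ($O = 25 + 319 = 344$)
$O y{\left(z \right)} = 344 \cdot 1^{2} = 344 \cdot 1 = 344$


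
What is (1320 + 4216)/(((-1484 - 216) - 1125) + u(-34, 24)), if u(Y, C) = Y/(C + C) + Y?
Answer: -132864/68633 ≈ -1.9359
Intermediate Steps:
u(Y, C) = Y + Y/(2*C) (u(Y, C) = Y/((2*C)) + Y = (1/(2*C))*Y + Y = Y/(2*C) + Y = Y + Y/(2*C))
(1320 + 4216)/(((-1484 - 216) - 1125) + u(-34, 24)) = (1320 + 4216)/(((-1484 - 216) - 1125) + (-34 + (½)*(-34)/24)) = 5536/((-1700 - 1125) + (-34 + (½)*(-34)*(1/24))) = 5536/(-2825 + (-34 - 17/24)) = 5536/(-2825 - 833/24) = 5536/(-68633/24) = 5536*(-24/68633) = -132864/68633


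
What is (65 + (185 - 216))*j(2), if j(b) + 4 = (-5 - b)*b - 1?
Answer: -646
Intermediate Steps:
j(b) = -5 + b*(-5 - b) (j(b) = -4 + ((-5 - b)*b - 1) = -4 + (b*(-5 - b) - 1) = -4 + (-1 + b*(-5 - b)) = -5 + b*(-5 - b))
(65 + (185 - 216))*j(2) = (65 + (185 - 216))*(-5 - 1*2**2 - 5*2) = (65 - 31)*(-5 - 1*4 - 10) = 34*(-5 - 4 - 10) = 34*(-19) = -646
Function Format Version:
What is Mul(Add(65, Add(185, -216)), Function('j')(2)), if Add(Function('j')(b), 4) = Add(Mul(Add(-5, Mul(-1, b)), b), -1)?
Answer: -646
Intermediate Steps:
Function('j')(b) = Add(-5, Mul(b, Add(-5, Mul(-1, b)))) (Function('j')(b) = Add(-4, Add(Mul(Add(-5, Mul(-1, b)), b), -1)) = Add(-4, Add(Mul(b, Add(-5, Mul(-1, b))), -1)) = Add(-4, Add(-1, Mul(b, Add(-5, Mul(-1, b))))) = Add(-5, Mul(b, Add(-5, Mul(-1, b)))))
Mul(Add(65, Add(185, -216)), Function('j')(2)) = Mul(Add(65, Add(185, -216)), Add(-5, Mul(-1, Pow(2, 2)), Mul(-5, 2))) = Mul(Add(65, -31), Add(-5, Mul(-1, 4), -10)) = Mul(34, Add(-5, -4, -10)) = Mul(34, -19) = -646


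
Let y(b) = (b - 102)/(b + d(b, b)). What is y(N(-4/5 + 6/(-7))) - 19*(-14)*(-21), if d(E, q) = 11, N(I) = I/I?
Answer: -67133/12 ≈ -5594.4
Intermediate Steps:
N(I) = 1
y(b) = (-102 + b)/(11 + b) (y(b) = (b - 102)/(b + 11) = (-102 + b)/(11 + b))
y(N(-4/5 + 6/(-7))) - 19*(-14)*(-21) = (-102 + 1)/(11 + 1) - 19*(-14)*(-21) = -101/12 - (-266)*(-21) = (1/12)*(-101) - 1*5586 = -101/12 - 5586 = -67133/12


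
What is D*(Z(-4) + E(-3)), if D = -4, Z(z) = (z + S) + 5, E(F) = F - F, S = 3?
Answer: -16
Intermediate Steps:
E(F) = 0
Z(z) = 8 + z (Z(z) = (z + 3) + 5 = (3 + z) + 5 = 8 + z)
D*(Z(-4) + E(-3)) = -4*((8 - 4) + 0) = -4*(4 + 0) = -4*4 = -16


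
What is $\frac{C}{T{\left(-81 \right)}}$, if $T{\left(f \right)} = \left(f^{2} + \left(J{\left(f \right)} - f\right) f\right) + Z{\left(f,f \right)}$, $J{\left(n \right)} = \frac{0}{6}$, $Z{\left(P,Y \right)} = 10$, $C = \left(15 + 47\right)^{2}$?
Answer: $\frac{1922}{5} \approx 384.4$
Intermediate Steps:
$C = 3844$ ($C = 62^{2} = 3844$)
$J{\left(n \right)} = 0$ ($J{\left(n \right)} = 0 \cdot \frac{1}{6} = 0$)
$T{\left(f \right)} = 10$ ($T{\left(f \right)} = \left(f^{2} + \left(0 - f\right) f\right) + 10 = \left(f^{2} + - f f\right) + 10 = \left(f^{2} - f^{2}\right) + 10 = 0 + 10 = 10$)
$\frac{C}{T{\left(-81 \right)}} = \frac{3844}{10} = 3844 \cdot \frac{1}{10} = \frac{1922}{5}$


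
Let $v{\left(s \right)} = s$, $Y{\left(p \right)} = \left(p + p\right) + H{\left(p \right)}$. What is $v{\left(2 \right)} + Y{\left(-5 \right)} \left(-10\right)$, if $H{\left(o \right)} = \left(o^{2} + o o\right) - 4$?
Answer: $-358$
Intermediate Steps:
$H{\left(o \right)} = -4 + 2 o^{2}$ ($H{\left(o \right)} = \left(o^{2} + o^{2}\right) - 4 = 2 o^{2} - 4 = -4 + 2 o^{2}$)
$Y{\left(p \right)} = -4 + 2 p + 2 p^{2}$ ($Y{\left(p \right)} = \left(p + p\right) + \left(-4 + 2 p^{2}\right) = 2 p + \left(-4 + 2 p^{2}\right) = -4 + 2 p + 2 p^{2}$)
$v{\left(2 \right)} + Y{\left(-5 \right)} \left(-10\right) = 2 + \left(-4 + 2 \left(-5\right) + 2 \left(-5\right)^{2}\right) \left(-10\right) = 2 + \left(-4 - 10 + 2 \cdot 25\right) \left(-10\right) = 2 + \left(-4 - 10 + 50\right) \left(-10\right) = 2 + 36 \left(-10\right) = 2 - 360 = -358$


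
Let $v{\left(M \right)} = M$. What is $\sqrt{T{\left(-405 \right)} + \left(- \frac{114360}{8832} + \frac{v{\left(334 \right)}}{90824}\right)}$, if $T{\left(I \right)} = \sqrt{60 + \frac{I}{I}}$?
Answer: $\frac{\sqrt{-14121754461039 + 1090930114576 \sqrt{61}}}{1044476} \approx 2.2659 i$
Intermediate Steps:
$T{\left(I \right)} = \sqrt{61}$ ($T{\left(I \right)} = \sqrt{60 + 1} = \sqrt{61}$)
$\sqrt{T{\left(-405 \right)} + \left(- \frac{114360}{8832} + \frac{v{\left(334 \right)}}{90824}\right)} = \sqrt{\sqrt{61} + \left(- \frac{114360}{8832} + \frac{334}{90824}\right)} = \sqrt{\sqrt{61} + \left(\left(-114360\right) \frac{1}{8832} + 334 \cdot \frac{1}{90824}\right)} = \sqrt{\sqrt{61} + \left(- \frac{4765}{368} + \frac{167}{45412}\right)} = \sqrt{\sqrt{61} - \frac{54081681}{4177904}} = \sqrt{- \frac{54081681}{4177904} + \sqrt{61}}$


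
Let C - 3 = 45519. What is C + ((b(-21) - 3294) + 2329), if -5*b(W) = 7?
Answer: 222778/5 ≈ 44556.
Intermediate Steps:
C = 45522 (C = 3 + 45519 = 45522)
b(W) = -7/5 (b(W) = -⅕*7 = -7/5)
C + ((b(-21) - 3294) + 2329) = 45522 + ((-7/5 - 3294) + 2329) = 45522 + (-16477/5 + 2329) = 45522 - 4832/5 = 222778/5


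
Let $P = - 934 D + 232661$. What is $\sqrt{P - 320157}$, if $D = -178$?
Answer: $2 \sqrt{19689} \approx 280.63$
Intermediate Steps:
$P = 398913$ ($P = \left(-934\right) \left(-178\right) + 232661 = 166252 + 232661 = 398913$)
$\sqrt{P - 320157} = \sqrt{398913 - 320157} = \sqrt{78756} = 2 \sqrt{19689}$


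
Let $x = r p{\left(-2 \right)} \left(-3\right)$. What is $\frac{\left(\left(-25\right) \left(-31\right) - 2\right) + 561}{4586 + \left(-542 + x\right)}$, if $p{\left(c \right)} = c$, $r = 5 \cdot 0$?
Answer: $\frac{667}{2022} \approx 0.32987$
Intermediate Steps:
$r = 0$
$x = 0$ ($x = 0 \left(-2\right) \left(-3\right) = 0 \left(-3\right) = 0$)
$\frac{\left(\left(-25\right) \left(-31\right) - 2\right) + 561}{4586 + \left(-542 + x\right)} = \frac{\left(\left(-25\right) \left(-31\right) - 2\right) + 561}{4586 + \left(-542 + 0\right)} = \frac{\left(775 - 2\right) + 561}{4586 - 542} = \frac{773 + 561}{4044} = 1334 \cdot \frac{1}{4044} = \frac{667}{2022}$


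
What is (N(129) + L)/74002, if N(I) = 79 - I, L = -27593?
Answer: -27643/74002 ≈ -0.37354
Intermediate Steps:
(N(129) + L)/74002 = ((79 - 1*129) - 27593)/74002 = ((79 - 129) - 27593)*(1/74002) = (-50 - 27593)*(1/74002) = -27643*1/74002 = -27643/74002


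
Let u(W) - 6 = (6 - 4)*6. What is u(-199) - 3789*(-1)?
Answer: 3807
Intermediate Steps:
u(W) = 18 (u(W) = 6 + (6 - 4)*6 = 6 + 2*6 = 6 + 12 = 18)
u(-199) - 3789*(-1) = 18 - 3789*(-1) = 18 + 3789 = 3807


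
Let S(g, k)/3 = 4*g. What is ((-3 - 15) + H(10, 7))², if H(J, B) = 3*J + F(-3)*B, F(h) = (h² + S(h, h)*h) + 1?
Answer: 702244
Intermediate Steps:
S(g, k) = 12*g (S(g, k) = 3*(4*g) = 12*g)
F(h) = 1 + 13*h² (F(h) = (h² + (12*h)*h) + 1 = (h² + 12*h²) + 1 = 13*h² + 1 = 1 + 13*h²)
H(J, B) = 3*J + 118*B (H(J, B) = 3*J + (1 + 13*(-3)²)*B = 3*J + (1 + 13*9)*B = 3*J + (1 + 117)*B = 3*J + 118*B)
((-3 - 15) + H(10, 7))² = ((-3 - 15) + (3*10 + 118*7))² = (-18 + (30 + 826))² = (-18 + 856)² = 838² = 702244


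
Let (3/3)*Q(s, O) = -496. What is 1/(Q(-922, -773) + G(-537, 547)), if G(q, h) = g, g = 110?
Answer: -1/386 ≈ -0.0025907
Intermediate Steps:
G(q, h) = 110
Q(s, O) = -496
1/(Q(-922, -773) + G(-537, 547)) = 1/(-496 + 110) = 1/(-386) = -1/386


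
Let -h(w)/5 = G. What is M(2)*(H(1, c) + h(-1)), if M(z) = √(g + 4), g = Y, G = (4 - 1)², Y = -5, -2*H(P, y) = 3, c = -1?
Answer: -93*I/2 ≈ -46.5*I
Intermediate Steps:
H(P, y) = -3/2 (H(P, y) = -½*3 = -3/2)
G = 9 (G = 3² = 9)
g = -5
h(w) = -45 (h(w) = -5*9 = -45)
M(z) = I (M(z) = √(-5 + 4) = √(-1) = I)
M(2)*(H(1, c) + h(-1)) = I*(-3/2 - 45) = I*(-93/2) = -93*I/2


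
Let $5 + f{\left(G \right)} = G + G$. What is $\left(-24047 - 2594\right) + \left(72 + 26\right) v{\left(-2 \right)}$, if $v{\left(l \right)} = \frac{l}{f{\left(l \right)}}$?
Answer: $- \frac{239573}{9} \approx -26619.0$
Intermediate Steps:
$f{\left(G \right)} = -5 + 2 G$ ($f{\left(G \right)} = -5 + \left(G + G\right) = -5 + 2 G$)
$v{\left(l \right)} = \frac{l}{-5 + 2 l}$
$\left(-24047 - 2594\right) + \left(72 + 26\right) v{\left(-2 \right)} = \left(-24047 - 2594\right) + \left(72 + 26\right) \left(- \frac{2}{-5 + 2 \left(-2\right)}\right) = -26641 + 98 \left(- \frac{2}{-5 - 4}\right) = -26641 + 98 \left(- \frac{2}{-9}\right) = -26641 + 98 \left(\left(-2\right) \left(- \frac{1}{9}\right)\right) = -26641 + 98 \cdot \frac{2}{9} = -26641 + \frac{196}{9} = - \frac{239573}{9}$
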